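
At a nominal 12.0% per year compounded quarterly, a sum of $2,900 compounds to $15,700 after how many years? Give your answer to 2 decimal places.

Periodic rate i = 0.12/4 = 0.03.
n = ln(15700/2900) / ln(1+0.03) = ln(5.41379) / 0.029559 = 57.1386 quarters
= 57.1386/4 years

14.28 years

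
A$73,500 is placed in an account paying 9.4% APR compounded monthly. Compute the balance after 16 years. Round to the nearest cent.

With 12 periods per year: i = 0.00783333, n = 192.
FV = 73,500 × (1 + 0.00783333)^192 = 328,791.9968

A$328,792.00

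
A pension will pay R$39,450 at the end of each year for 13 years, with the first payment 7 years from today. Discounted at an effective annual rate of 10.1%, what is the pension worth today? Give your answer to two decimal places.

PV at t=6 (ordinary 13-year annuity): 39450 × a(13|0.101) = 39450 × 7.066705 = 278,781.5261
PV₀ = 278,781.5261 / (1+0.101)^6 = 278,781.5261 / 1.781246 = 156,509.2742

R$156,509.27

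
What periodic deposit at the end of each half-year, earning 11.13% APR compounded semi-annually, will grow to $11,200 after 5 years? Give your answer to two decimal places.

Periodic rate i = 0.1113/2 = 0.05565; n = 5 × 2 = 10 periods.
PMT = 11200 / ( [(1+0.05565)^10 − 1] / 0.05565 ) = 11200 / 12.914606 = 867.2352

$867.24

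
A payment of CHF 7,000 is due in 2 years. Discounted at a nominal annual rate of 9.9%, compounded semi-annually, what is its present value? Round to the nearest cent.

Periodic rate i = 0.099/2 = 0.0495; n = 2 × 2 = 4 periods.
PV = 7,000 / (1 + 0.0495)^4 = 7,000 / 1.213193 = 5,769.8998

CHF 5,769.90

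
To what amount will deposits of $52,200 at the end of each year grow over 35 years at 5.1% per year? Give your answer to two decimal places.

$4,813,547.13

FV = PMT · [(1+i)^n − 1] / i = 52200 · 92.213546 = 4,813,547.1250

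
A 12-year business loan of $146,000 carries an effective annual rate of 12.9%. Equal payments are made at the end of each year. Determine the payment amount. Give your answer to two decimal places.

PMT = 146000 / ( [1 − (1+0.129)^(−12)] / 0.129 ) = 146000 / 5.944419 = 24,560.8548

$24,560.85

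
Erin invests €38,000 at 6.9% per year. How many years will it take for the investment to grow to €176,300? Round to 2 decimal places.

(1+i)^n = 176300/38000 = 4.63947, so n = ln 4.63947 / ln 1.069 = 22.9994 years

23.00 years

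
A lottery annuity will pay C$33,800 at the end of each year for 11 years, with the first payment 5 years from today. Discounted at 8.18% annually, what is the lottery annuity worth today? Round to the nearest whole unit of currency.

Value one period before first payment (t=4): 33800 × [1 − (1+0.0818)^(−11)] / 0.0818 = 33800 × 7.077041 = 239,203.9756
PV₀ = 239,203.9756 / (1+0.0818)^4 = 239,203.9756 / 1.369582 = 174,654.7836

C$174,655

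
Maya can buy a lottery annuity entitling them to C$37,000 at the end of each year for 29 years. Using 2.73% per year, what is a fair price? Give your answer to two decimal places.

PV = PMT · [1 − (1+i)^(−n)] / i = 37000 · 19.856834 = 734,702.8521

C$734,702.85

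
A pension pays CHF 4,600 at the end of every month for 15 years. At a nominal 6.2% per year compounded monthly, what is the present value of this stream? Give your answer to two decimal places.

i = 0.062/12 = 0.00516667 per month; n = 15·12 = 180.
PV = 4600 × [1 − (1+0.00516667)^(−180)] / 0.00516667 = 4600 × 117.000096 = 538,200.4407

CHF 538,200.44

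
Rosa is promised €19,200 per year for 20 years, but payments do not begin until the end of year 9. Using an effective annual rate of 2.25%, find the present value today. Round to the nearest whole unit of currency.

PV at t=8 (ordinary 20-year annuity): 19200 × a(20|0.0225) = 19200 × 15.963712 = 306,503.2775
PV₀ = 306,503.2775 / (1+0.0225)^8 = 306,503.2775 / 1.194831 = 256,524.3462

€256,524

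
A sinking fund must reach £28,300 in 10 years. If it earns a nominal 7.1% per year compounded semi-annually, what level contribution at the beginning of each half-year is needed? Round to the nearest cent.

£961.46

Periodic rate i = 0.071/2 = 0.0355; n = 10 × 2 = 20 periods.
FV-annuity factor × (1+i) = 29.434521; PMT = 28300 / 29.434521 = 961.4561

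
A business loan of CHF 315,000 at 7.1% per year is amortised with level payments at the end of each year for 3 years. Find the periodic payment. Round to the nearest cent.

CHF 120,250.64

PMT = 315000 / ( [1 − (1+0.071)^(−3)] / 0.071 ) = 315000 / 2.619529 = 120,250.6391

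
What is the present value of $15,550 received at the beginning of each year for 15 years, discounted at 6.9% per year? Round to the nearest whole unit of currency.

$152,361

Annuity factor a(15|0.069) × (1+i) = 9.798156; PV = 15550 × 9.798156 = 152,361.3271
(Beginning-of-period payments → annuity-due factor ×(1+i).)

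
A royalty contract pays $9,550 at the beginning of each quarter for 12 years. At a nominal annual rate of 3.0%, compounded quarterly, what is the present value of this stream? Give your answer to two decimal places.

$386,642.90

With 4 periods per year: i = 0.0075, n = 48.
PV = 9550 × [1 − (1+0.0075)^(−48)] / 0.0075 × (1+i) = 9550 × 40.486168 = 386,642.9020
Payments are at the start of each period, so multiply by (1+i).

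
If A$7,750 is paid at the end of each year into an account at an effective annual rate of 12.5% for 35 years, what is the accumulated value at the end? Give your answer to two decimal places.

Accumulation factor s(35|0.125) = 485.660379; FV = 7750 × 485.660379 = 3,763,867.9403

A$3,763,867.94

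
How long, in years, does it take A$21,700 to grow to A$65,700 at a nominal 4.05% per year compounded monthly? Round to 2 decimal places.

Periodic rate i = 0.0405/12 = 0.003375.
n = ln(65700/21700) / ln(1+0.003375) = ln(3.02765) / 0.003369 = 328.7867 months
= 328.7867/12 years

27.40 years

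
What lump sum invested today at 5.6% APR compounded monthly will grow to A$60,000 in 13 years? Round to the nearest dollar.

A$29,022

i = 0.056/12 = 0.00466667 per month; n = 13·12 = 156.
PV = 60,000 / (1 + 0.00466667)^156 = 60,000 / 2.067431 = 29,021.5298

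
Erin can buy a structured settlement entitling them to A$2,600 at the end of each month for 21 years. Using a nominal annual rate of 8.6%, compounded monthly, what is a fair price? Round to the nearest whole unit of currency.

A$302,795

With 12 periods per year: i = 0.00716667, n = 252.
PV = 2600 × [1 − (1+0.00716667)^(−252)] / 0.00716667 = 2600 × 116.459755 = 302,795.3618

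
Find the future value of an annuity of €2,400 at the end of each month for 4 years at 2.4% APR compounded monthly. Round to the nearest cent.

With 12 periods per year: i = 0.002, n = 48.
Accumulation factor s(48|0.002) = 50.326768; FV = 2400 × 50.326768 = 120,784.2442

€120,784.24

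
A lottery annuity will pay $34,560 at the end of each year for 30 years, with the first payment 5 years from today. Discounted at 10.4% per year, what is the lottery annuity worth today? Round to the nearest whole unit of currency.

$212,202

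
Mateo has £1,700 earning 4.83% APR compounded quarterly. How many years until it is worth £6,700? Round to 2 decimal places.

28.57 years

Periodic rate i = 0.0483/4 = 0.012075.
(1+i)^n = 6700/1700 = 3.94118, so n = ln 3.94118 / ln 1.01208 = 114.2644 quarters
= 114.2644/4 years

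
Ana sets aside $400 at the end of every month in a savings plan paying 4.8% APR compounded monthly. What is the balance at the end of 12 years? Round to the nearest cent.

With 12 periods per year: i = 0.004, n = 144.
Accumulation factor s(144|0.004) = 194.216466; FV = 400 × 194.216466 = 77,686.5866

$77,686.59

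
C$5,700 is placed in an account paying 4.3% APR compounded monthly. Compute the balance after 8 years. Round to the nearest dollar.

C$8,035

i = 0.043/12 = 0.00358333 per month; n = 8·12 = 96.
FV = PV·(1+i)^n = 5,700 × 1.409712 = 8,035.3560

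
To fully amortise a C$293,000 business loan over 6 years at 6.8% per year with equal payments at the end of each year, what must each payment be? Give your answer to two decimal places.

PMT = 293000 / ( [1 − (1+0.068)^(−6)] / 0.068 ) = 293000 / 4.796112 = 61,091.1449

C$61,091.14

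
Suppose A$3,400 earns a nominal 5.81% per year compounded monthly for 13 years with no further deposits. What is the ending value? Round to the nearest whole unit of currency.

i = 0.0581/12 = 0.00484167 per month; n = 13·12 = 156.
3,400 × (1+0.00484167)^156 = 3,400 × 2.124375 = 7,222.8734

A$7,223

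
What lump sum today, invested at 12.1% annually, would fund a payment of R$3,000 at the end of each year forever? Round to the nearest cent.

PV = C/r = 3000/0.121 = 24,793.3884

R$24,793.39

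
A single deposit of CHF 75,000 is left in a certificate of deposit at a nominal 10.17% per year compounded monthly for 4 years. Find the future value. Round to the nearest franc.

CHF 112,457

i = 0.1017/12 = 0.008475 per month; n = 4·12 = 48.
FV = PV·(1+i)^n = 75,000 × 1.499431 = 112,457.3430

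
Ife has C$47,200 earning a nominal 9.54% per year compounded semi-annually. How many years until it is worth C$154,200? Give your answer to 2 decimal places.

12.70 years

Periodic rate i = 0.0954/2 = 0.0477.
n = ln(154200/47200) / ln(1+0.0477) = ln(3.26695) / 0.046597 = 25.4061 half-years
= 25.4061/2 years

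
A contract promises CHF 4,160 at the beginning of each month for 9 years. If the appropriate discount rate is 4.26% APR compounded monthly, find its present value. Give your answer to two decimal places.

CHF 373,961.48

Periodic rate i = 0.0426/12 = 0.00355; n = 9 × 12 = 108 periods.
PV = 4160 × [1 − (1+0.00355)^(−108)] / 0.00355 × (1+i) = 4160 × 89.894588 = 373,961.4844
Payments are at the start of each period, so multiply by (1+i).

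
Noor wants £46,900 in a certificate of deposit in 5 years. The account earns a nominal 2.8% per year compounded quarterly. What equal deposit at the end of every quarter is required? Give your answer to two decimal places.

£2,192.86

With 4 periods per year: i = 0.007, n = 20.
PMT = 46900 / ( [(1+0.007)^20 − 1] / 0.007 ) = 46900 / 21.387560 = 2,192.8635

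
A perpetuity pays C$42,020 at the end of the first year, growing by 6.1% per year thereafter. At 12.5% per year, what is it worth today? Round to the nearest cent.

C$656,562.50

PV = D₁/(r − g) = 42020/(0.125 − 0.061) = 656,562.5000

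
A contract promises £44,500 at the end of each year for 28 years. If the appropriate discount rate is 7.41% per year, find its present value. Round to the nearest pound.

£519,390

PV = 44500 × [1 − (1+0.0741)^(−28)] / 0.0741 = 44500 × 11.671676 = 519,389.5841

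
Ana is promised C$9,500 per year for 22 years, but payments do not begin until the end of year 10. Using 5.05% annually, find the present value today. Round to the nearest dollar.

Value one period before first payment (t=9): 9500 × [1 − (1+0.0505)^(−22)] / 0.0505 = 9500 × 13.103205 = 124,480.4519
PV₀ = 124,480.4519 / (1+0.0505)^9 = 124,480.4519 / 1.557989 = 79,898.1357

C$79,898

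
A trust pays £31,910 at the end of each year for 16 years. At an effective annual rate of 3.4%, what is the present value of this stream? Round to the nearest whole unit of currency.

£388,838

PV = PMT · [1 − (1+i)^(−n)] / i = 31910 · 12.185447 = 388,837.6009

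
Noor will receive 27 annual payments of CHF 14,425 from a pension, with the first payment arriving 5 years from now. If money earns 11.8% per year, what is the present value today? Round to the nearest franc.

Value one period before first payment (t=4): 14425 × [1 − (1+0.118)^(−27)] / 0.118 = 14425 × 8.057525 = 116,229.8002
Discount back 4 years: 116,229.8002 × (1+0.118)^(−4) = 116,229.8002 × 0.640078 = 74,396.1184

CHF 74,396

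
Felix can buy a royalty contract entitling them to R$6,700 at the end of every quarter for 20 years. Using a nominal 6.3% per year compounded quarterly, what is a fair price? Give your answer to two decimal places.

R$303,540.59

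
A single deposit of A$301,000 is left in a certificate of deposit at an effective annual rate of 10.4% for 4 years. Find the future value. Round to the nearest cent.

A$447,139.24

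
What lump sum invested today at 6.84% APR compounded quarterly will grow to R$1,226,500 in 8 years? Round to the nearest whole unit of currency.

i = 0.0684/4 = 0.0171 per quarter; n = 8·4 = 32.
PV = FV·(1+i)^(−n) = 1,226,500 × 0.581250 = 712,903.2828

R$712,903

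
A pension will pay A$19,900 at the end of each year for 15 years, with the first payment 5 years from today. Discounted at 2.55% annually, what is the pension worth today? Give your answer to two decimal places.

A$221,964.41

PV at t=4 (ordinary 15-year annuity): 19900 × a(15|0.0255) = 19900 × 12.335960 = 245,485.5952
Discount back 4 years: 245,485.5952 × (1+0.0255)^(−4) = 245,485.5952 × 0.904185 = 221,964.4149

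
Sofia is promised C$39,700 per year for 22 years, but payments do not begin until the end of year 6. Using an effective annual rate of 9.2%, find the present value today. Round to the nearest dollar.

PV at t=5 (ordinary 22-year annuity): 39700 × a(22|0.092) = 39700 × 9.301680 = 369,276.7156
Discount back 5 years: 369,276.7156 × (1+0.092)^(−5) = 369,276.7156 × 0.644001 = 237,814.7200

C$237,815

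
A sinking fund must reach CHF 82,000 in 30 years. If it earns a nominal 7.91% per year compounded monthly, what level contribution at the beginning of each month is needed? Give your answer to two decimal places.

i = 0.0791/12 = 0.00659167 per month; n = 30·12 = 360.
FV-annuity factor × (1+i) = 1473.055901; PMT = 82000 / 1473.055901 = 55.6666

CHF 55.67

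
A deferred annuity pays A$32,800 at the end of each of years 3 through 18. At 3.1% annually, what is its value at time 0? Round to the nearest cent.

A$384,653.81

PV at t=2 (ordinary 16-year annuity): 32800 × a(16|0.031) = 32800 × 12.465610 = 408,871.9990
Discount back 2 years: 408,871.9990 × (1+0.031)^(−2) = 408,871.9990 × 0.940768 = 384,653.8104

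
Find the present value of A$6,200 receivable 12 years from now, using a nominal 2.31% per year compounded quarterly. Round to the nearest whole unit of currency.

A$4,703

Periodic rate i = 0.0231/4 = 0.005775; n = 12 × 4 = 48 periods.
PV = 6,200 / (1 + 0.005775)^48 = 6,200 / 1.318379 = 4,702.7462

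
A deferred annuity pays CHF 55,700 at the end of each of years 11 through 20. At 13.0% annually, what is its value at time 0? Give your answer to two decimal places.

PV at t=10 (ordinary 10-year annuity): 55700 × a(10|0.13) = 55700 × 5.426243 = 302,241.7616
Discount back 10 years: 302,241.7616 × (1+0.13)^(−10) = 302,241.7616 × 0.294588 = 89,036.9013

CHF 89,036.90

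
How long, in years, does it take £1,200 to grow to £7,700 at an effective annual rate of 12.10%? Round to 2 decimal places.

(1+i)^n = 7700/1200 = 6.41667, so n = ln 6.41667 / ln 1.121 = 16.2746 years

16.27 years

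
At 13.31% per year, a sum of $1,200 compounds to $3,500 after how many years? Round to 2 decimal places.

n = ln(3500/1200) / ln(1+0.1331) = ln(2.91667) / 0.124957 = 8.5665 years

8.57 years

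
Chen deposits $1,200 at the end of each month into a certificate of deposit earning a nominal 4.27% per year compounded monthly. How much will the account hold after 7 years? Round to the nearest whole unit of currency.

Periodic rate i = 0.0427/12 = 0.00355833; n = 7 × 12 = 84 periods.
FV = 1200 × [(1+0.00355833)^84 − 1] / 0.00355833 = 1200 × 97.702935 = 117,243.5216

$117,244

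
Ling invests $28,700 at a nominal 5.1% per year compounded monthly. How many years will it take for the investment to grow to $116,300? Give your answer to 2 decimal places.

27.50 years

Periodic rate i = 0.051/12 = 0.00425.
(1+i)^n = 116300/28700 = 4.05226, so n = ln 4.05226 / ln 1.00425 = 329.9405 months
= 329.9405/12 years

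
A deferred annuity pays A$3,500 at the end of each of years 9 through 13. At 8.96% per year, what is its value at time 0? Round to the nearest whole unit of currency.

A$6,860

Value one period before first payment (t=8): 3500 × [1 − (1+0.0896)^(−5)] / 0.0896 = 3500 × 3.893692 = 13,627.9205
PV₀ = 13,627.9205 / (1+0.0896)^8 = 13,627.9205 / 1.986720 = 6,859.5059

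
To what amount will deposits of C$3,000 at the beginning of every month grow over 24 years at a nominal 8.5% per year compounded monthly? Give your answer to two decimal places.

i = 0.085/12 = 0.00708333 per month; n = 24·12 = 288.
Accumulation factor s(288|0.00708333) × (1+i) = 943.412528; FV = 3000 × 943.412528 = 2,830,237.5838
(annuity-due: payments at period start, so ×(1+i).)

C$2,830,237.58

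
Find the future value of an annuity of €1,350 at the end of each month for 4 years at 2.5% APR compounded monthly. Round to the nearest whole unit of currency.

i = 0.025/12 = 0.00208333 per month; n = 4·12 = 48.
FV = 1350 × [(1+0.00208333)^48 − 1] / 0.00208333 = 1350 × 50.426862 = 68,076.2632

€68,076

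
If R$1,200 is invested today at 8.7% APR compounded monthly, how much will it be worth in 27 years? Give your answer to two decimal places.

R$12,464.04

With 12 periods per year: i = 0.00725, n = 324.
FV = 1,200 × (1 + 0.00725)^324 = 12,464.0359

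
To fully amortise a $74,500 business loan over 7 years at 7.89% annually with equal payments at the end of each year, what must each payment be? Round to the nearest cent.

Annuity-PV factor = 5.226014; PMT = 74500 / 5.226014 = 14,255.6056

$14,255.61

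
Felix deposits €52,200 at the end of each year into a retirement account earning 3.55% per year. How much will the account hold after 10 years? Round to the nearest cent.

€613,795.66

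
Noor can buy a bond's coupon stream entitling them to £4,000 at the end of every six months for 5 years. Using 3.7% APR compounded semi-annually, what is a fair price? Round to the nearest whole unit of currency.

£36,214

With 2 periods per year: i = 0.0185, n = 10.
Annuity factor a(10|0.0185) = 9.053492; PV = 4000 × 9.053492 = 36,213.9680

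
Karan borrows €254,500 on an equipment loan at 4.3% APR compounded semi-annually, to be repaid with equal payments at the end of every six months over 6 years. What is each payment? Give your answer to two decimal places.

€24,287.66

Periodic rate i = 0.043/2 = 0.0215; n = 6 × 2 = 12 periods.
Annuity-PV factor = 10.478573; PMT = 254500 / 10.478573 = 24,287.6592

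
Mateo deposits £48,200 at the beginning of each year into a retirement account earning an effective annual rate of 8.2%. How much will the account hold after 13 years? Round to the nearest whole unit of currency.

Accumulation factor s(13|0.082) × (1+i) = 23.564226; FV = 48200 × 23.564226 = 1,135,795.6902
(annuity-due: payments at period start, so ×(1+i).)

£1,135,796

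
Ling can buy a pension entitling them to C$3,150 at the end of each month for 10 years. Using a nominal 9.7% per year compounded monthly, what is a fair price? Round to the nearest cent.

C$241,388.41

i = 0.097/12 = 0.00808333 per month; n = 10·12 = 120.
Annuity factor a(120|0.00808333) = 76.631242; PV = 3150 × 76.631242 = 241,388.4124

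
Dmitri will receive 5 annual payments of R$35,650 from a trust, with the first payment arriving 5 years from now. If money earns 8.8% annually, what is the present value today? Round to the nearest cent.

Value one period before first payment (t=4): 35650 × [1 − (1+0.088)^(−5)] / 0.088 = 35650 × 3.909920 = 139,388.6550
Discount back 4 years: 139,388.6550 × (1+0.088)^(−4) = 139,388.6550 × 0.713649 = 99,474.5186

R$99,474.52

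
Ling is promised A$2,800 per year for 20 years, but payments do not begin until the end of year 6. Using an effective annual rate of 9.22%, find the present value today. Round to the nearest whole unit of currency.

Value one period before first payment (t=5): 2800 × [1 − (1+0.0922)^(−20)] / 0.0922 = 2800 × 8.987217 = 25,164.2078
Discount back 5 years: 25,164.2078 × (1+0.0922)^(−5) = 25,164.2078 × 0.643412 = 16,190.9526

A$16,191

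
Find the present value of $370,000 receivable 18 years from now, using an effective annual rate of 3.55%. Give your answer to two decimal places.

$197,469.43

Discount factor = (1+0.0355)^(−18) = 0.533701; PV = 370,000 × 0.533701 = 197,469.4270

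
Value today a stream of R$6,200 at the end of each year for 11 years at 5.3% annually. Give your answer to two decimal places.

PV = 6200 × [1 − (1+0.053)^(−11)] / 0.053 = 6200 × 8.177079 = 50,697.8909

R$50,697.89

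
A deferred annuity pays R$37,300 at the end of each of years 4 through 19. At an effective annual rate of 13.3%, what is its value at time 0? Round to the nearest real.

PV at t=3 (ordinary 16-year annuity): 37300 × a(16|0.133) = 37300 × 6.499103 = 242,416.5471
PV₀ = 242,416.5471 / (1+0.133)^3 = 242,416.5471 / 1.454420 = 166,675.7935

R$166,676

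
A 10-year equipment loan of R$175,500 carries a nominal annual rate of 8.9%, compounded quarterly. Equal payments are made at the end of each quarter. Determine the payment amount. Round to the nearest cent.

i = 0.089/4 = 0.02225 per quarter; n = 10·4 = 40.
PMT = 175500 / ( [1 − (1+0.02225)^(−40)] / 0.02225 ) = 175500 / 26.306425 = 6,671.3740

R$6,671.37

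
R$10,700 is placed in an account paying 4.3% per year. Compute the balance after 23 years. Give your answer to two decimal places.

R$28,178.82

FV = PV·(1+i)^n = 10,700 × 2.633535 = 28,178.8245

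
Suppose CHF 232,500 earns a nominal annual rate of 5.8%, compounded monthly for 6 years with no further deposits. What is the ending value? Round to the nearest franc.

CHF 328,998

Periodic rate i = 0.058/12 = 0.00483333; n = 6 × 12 = 72 periods.
232,500 × (1+0.00483333)^72 = 232,500 × 1.415046 = 328,998.0834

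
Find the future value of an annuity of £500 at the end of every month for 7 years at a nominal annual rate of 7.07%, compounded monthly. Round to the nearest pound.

£54,140

i = 0.0707/12 = 0.00589167 per month; n = 7·12 = 84.
Accumulation factor s(84|0.00589167) = 108.280709; FV = 500 × 108.280709 = 54,140.3547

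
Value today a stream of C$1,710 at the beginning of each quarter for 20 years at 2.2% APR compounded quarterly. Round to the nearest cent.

C$111,038.13

Periodic rate i = 0.022/4 = 0.0055; n = 20 × 4 = 80 periods.
PV = 1710 × [1 − (1+0.0055)^(−80)] / 0.0055 × (1+i) = 1710 × 64.934582 = 111,038.1346
(Beginning-of-period payments → annuity-due factor ×(1+i).)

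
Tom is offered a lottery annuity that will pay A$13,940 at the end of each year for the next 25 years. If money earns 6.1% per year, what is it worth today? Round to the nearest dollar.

A$176,519

Annuity factor a(25|0.061) = 12.662784; PV = 13940 × 12.662784 = 176,519.2021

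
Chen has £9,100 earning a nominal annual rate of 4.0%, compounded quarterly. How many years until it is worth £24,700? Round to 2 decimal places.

25.09 years

Periodic rate i = 0.04/4 = 0.01.
(1+i)^n = 24700/9100 = 2.71429, so n = ln 2.71429 / ln 1.01 = 100.3513 quarters
= 100.3513/4 years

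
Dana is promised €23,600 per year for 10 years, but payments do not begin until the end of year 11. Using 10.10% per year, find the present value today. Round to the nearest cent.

PV at t=10 (ordinary 10-year annuity): 23600 × a(10|0.101) = 23600 × 6.118259 = 144,390.9193
PV₀ = 144,390.9193 / (1+0.101)^10 = 144,390.9193 / 2.617419 = 55,165.3898

€55,165.39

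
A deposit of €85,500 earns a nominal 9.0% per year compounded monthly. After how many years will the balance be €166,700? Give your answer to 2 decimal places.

7.45 years

Periodic rate i = 0.09/12 = 0.0075.
(1+i)^n = 166700/85500 = 1.94971, so n = ln 1.94971 / ln 1.0075 = 89.3573 months
= 89.3573/12 years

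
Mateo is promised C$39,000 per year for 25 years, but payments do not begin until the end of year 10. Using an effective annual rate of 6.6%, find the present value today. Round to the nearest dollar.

PV at t=9 (ordinary 25-year annuity): 39000 × a(25|0.066) = 39000 × 12.085841 = 471,347.8114
Discount back 9 years: 471,347.8114 × (1+0.066)^(−9) = 471,347.8114 × 0.562581 = 265,171.3824

C$265,171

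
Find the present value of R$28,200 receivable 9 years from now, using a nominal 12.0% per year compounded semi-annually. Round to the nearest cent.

With 2 periods per year: i = 0.06, n = 18.
Discount factor = (1+0.06)^(−18) = 0.350344; PV = 28,200 × 0.350344 = 9,879.6949

R$9,879.69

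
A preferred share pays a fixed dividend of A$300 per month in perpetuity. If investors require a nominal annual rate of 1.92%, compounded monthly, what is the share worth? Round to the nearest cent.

A$187,500.00

Periodic rate i = 0.0192/12 = 0.0016.
PV = PMT / i = 300 / 0.0016 = 187,500.0000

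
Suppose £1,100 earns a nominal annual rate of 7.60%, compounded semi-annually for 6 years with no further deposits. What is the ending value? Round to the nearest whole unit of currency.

With 2 periods per year: i = 0.038, n = 12.
FV = 1,100 × (1 + 0.038)^12 = 1,720.9210

£1,721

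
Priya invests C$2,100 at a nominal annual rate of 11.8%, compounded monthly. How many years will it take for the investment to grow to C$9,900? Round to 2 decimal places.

13.21 years

Periodic rate i = 0.118/12 = 0.00983333.
(1+i)^n = 9900/2100 = 4.71429, so n = ln 4.71429 / ln 1.00983 = 158.4619 months
= 158.4619/12 years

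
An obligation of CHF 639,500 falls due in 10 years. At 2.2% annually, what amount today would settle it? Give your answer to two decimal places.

CHF 514,436.28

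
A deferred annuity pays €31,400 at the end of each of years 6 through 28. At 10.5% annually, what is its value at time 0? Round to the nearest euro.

€163,258

PV at t=5 (ordinary 23-year annuity): 31400 × a(23|0.105) = 31400 × 8.565561 = 268,958.6052
Discount back 5 years: 268,958.6052 × (1+0.105)^(−5) = 268,958.6052 × 0.607000 = 163,257.8428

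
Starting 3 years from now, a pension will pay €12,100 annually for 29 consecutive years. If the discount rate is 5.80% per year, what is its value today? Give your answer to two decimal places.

€150,041.27

Value one period before first payment (t=2): 12100 × [1 − (1+0.058)^(−29)] / 0.058 = 12100 × 13.880231 = 167,950.7982
Discount back 2 years: 167,950.7982 × (1+0.058)^(−2) = 167,950.7982 × 0.893364 = 150,041.2718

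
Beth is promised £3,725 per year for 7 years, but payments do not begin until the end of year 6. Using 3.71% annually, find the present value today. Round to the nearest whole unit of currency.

PV at t=5 (ordinary 7-year annuity): 3725 × a(7|0.0371) = 3725 × 6.066909 = 22,599.2373
Discount back 5 years: 22,599.2373 × (1+0.0371)^(−5) = 22,599.2373 × 0.833483 = 18,836.0837

£18,836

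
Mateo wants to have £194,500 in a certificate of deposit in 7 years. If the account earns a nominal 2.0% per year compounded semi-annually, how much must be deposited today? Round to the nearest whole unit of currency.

£169,208

With 2 periods per year: i = 0.01, n = 14.
Discount factor = (1+0.01)^(−14) = 0.869963; PV = 194,500 × 0.869963 = 169,207.7976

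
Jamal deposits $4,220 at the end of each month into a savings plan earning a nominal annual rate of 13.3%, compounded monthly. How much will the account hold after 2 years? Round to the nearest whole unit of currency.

$115,302

i = 0.133/12 = 0.0110833 per month; n = 2·12 = 24.
Accumulation factor s(24|0.0110833) = 27.322760; FV = 4220 × 27.322760 = 115,302.0487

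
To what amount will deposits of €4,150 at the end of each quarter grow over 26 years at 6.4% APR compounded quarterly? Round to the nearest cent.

€1,092,304.54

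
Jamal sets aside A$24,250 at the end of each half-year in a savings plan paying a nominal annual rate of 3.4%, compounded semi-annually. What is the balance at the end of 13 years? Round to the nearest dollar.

A$784,625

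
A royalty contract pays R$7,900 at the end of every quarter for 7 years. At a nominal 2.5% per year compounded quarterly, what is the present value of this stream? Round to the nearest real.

i = 0.025/4 = 0.00625 per quarter; n = 7·4 = 28.
Annuity factor a(28|0.00625) = 25.613709; PV = 7900 × 25.613709 = 202,348.3002

R$202,348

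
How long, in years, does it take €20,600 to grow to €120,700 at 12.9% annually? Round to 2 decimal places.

14.57 years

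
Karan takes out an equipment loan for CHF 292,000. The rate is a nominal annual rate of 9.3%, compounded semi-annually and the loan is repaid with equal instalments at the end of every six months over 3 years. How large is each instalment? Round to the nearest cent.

i = 0.093/2 = 0.0465 per half-year; n = 3·2 = 6.
PMT = 292000 / ( [1 − (1+0.0465)^(−6)] / 0.0465 ) = 292000 / 5.133003 = 56,886.7824

CHF 56,886.78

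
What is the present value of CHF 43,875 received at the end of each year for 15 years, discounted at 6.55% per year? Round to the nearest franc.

CHF 411,220

Annuity factor a(15|0.0655) = 9.372541; PV = 43875 × 9.372541 = 411,220.2350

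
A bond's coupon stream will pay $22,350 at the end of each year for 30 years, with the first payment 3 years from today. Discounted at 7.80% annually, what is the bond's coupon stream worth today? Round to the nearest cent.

PV at t=2 (ordinary 30-year annuity): 22350 × a(30|0.078) = 22350 × 11.473590 = 256,434.7462
PV₀ = 256,434.7462 / (1+0.078)^2 = 256,434.7462 / 1.162084 = 220,667.9949

$220,667.99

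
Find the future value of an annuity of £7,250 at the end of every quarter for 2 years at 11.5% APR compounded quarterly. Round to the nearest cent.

i = 0.115/4 = 0.02875 per quarter; n = 2·4 = 8.
FV = 7250 × [(1+0.02875)^8 − 1] / 0.02875 = 7250 × 8.852990 = 64,184.1758

£64,184.18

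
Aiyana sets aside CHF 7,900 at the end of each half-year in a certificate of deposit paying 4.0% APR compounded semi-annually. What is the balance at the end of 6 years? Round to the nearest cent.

CHF 105,955.51

With 2 periods per year: i = 0.02, n = 12.
FV = 7900 × [(1+0.02)^12 − 1] / 0.02 = 7900 × 13.412090 = 105,955.5089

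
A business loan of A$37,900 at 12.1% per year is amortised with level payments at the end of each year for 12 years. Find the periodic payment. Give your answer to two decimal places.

Annuity-PV factor = 6.165778; PMT = 37900 / 6.165778 = 6,146.8320

A$6,146.83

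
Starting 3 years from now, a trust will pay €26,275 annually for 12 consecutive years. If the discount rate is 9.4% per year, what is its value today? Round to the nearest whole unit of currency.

Value one period before first payment (t=2): 26275 × [1 − (1+0.094)^(−12)] / 0.094 = 26275 × 7.018667 = 184,415.4757
PV₀ = 184,415.4757 / (1+0.094)^2 = 184,415.4757 / 1.196836 = 154,085.8361

€154,086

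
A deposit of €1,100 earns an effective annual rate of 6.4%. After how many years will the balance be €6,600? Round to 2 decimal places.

28.88 years

(1+i)^n = 6600/1100 = 6.00000, so n = ln 6.00000 / ln 1.064 = 28.8829 years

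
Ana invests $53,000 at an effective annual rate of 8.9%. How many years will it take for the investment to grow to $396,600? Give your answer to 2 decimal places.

(1+i)^n = 396600/53000 = 7.48302, so n = ln 7.48302 / ln 1.089 = 23.6059 years

23.61 years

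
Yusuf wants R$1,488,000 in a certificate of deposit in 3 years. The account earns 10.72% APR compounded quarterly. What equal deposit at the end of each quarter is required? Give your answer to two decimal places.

i = 0.1072/4 = 0.0268 per quarter; n = 3·4 = 12.
FV-annuity factor = 13.936763; PMT = 1.488e+06 / 13.936763 = 106,767.9806

R$106,767.98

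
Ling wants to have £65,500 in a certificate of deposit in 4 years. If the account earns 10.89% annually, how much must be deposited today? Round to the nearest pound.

£43,318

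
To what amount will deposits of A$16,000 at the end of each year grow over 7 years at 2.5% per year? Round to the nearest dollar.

FV = PMT · [(1+i)^n − 1] / i = 16000 · 7.547430 = 120,758.8823

A$120,759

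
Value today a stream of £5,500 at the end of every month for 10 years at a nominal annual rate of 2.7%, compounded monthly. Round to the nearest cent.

£577,839.63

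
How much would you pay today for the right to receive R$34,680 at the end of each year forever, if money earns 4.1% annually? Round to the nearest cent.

R$845,853.66

PV = PMT / i = 34680 / 0.041 = 845,853.6585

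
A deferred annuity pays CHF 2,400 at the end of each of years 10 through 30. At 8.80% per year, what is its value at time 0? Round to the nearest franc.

CHF 10,594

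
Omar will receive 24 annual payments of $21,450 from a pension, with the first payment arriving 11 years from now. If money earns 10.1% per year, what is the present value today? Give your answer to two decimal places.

$73,079.54

Value one period before first payment (t=10): 21450 × [1 − (1+0.101)^(−24)] / 0.101 = 21450 × 8.917471 = 191,279.7445
Discount back 10 years: 191,279.7445 × (1+0.101)^(−10) = 191,279.7445 × 0.382056 = 73,079.5380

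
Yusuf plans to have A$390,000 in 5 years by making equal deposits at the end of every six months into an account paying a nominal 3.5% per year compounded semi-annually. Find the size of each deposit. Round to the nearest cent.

A$36,026.38

i = 0.035/2 = 0.0175 per half-year; n = 5·2 = 10.
PMT = 390000 / ( [(1+0.0175)^10 − 1] / 0.0175 ) = 390000 / 10.825399 = 36,026.3842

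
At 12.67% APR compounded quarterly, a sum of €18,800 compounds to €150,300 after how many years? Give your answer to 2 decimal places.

16.67 years

Periodic rate i = 0.1267/4 = 0.031675.
(1+i)^n = 150300/18800 = 7.99468, so n = ln 7.99468 / ln 1.03167 = 66.6623 quarters
= 66.6623/4 years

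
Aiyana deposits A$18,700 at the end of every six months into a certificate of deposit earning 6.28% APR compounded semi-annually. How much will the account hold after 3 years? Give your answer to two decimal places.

With 2 periods per year: i = 0.0314, n = 6.
FV = PMT · [(1+i)^n − 1] / i = 18700 · 6.491189 = 121,385.2427

A$121,385.24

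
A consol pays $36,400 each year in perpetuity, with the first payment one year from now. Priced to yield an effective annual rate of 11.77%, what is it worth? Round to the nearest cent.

PV = C/r = 36400/0.1177 = 309,260.8326

$309,260.83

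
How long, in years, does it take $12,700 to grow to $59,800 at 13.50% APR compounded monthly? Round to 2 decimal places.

Periodic rate i = 0.135/12 = 0.01125.
n = ln(59800/12700) / ln(1+0.01125) = ln(4.70866) / 0.011187 = 138.4980 months
= 138.4980/12 years

11.54 years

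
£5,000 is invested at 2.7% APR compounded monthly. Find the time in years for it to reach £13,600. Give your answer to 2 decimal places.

37.10 years

Periodic rate i = 0.027/12 = 0.00225.
n = ln(13600/5000) / ln(1+0.00225) = ln(2.72000) / 0.002247 = 445.2254 months
= 445.2254/12 years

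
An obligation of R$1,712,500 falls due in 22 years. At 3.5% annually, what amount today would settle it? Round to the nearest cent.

PV = FV·(1+i)^(−n) = 1,712,500 × 0.469151 = 803,420.4552

R$803,420.46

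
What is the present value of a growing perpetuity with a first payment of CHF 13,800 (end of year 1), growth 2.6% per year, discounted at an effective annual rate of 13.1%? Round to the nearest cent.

PV = D₁/(r − g) = 13800/(0.131 − 0.026) = 131,428.5714

CHF 131,428.57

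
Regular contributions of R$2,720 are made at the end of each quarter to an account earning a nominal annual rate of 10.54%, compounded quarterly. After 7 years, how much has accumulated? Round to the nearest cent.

R$110,600.88

With 4 periods per year: i = 0.02635, n = 28.
Accumulation factor s(28|0.02635) = 40.662089; FV = 2720 × 40.662089 = 110,600.8823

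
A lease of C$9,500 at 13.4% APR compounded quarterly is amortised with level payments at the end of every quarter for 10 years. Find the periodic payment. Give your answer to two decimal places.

Periodic rate i = 0.134/4 = 0.0335; n = 10 × 4 = 40 periods.
PMT = 9500 / ( [1 − (1+0.0335)^(−40)] / 0.0335 ) = 9500 / 21.860945 = 434.5649

C$434.56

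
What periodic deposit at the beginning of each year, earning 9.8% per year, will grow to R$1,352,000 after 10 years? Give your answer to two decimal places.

R$78,004.43

FV-annuity factor × (1+i) = 17.332350; PMT = 1.352e+06 / 17.332350 = 78,004.4252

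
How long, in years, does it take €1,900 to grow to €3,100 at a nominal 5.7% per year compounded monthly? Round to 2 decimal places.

8.61 years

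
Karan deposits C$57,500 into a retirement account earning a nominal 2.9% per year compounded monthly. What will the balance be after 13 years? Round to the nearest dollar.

With 12 periods per year: i = 0.00241667, n = 156.
FV = PV·(1+i)^n = 57,500 × 1.457241 = 83,791.3800

C$83,791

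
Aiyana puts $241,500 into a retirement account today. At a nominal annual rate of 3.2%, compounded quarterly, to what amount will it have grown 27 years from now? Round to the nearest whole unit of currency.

$571,024

Periodic rate i = 0.032/4 = 0.008; n = 27 × 4 = 108 periods.
241,500 × (1+0.008)^108 = 241,500 × 2.364490 = 571,024.3169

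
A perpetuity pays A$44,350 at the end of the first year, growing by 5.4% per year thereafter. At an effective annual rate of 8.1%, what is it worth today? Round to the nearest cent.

A$1,642,592.59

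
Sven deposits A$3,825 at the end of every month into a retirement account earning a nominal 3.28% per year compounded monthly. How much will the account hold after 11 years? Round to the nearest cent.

A$607,014.44

i = 0.0328/12 = 0.00273333 per month; n = 11·12 = 132.
FV = 3825 × [(1+0.00273333)^132 − 1] / 0.00273333 = 3825 × 158.696585 = 607,014.4382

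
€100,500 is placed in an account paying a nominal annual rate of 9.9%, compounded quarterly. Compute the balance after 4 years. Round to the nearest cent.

€148,611.66

With 4 periods per year: i = 0.02475, n = 16.
100,500 × (1+0.02475)^16 = 100,500 × 1.478723 = 148,611.6628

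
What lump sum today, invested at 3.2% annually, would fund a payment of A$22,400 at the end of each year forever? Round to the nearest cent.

A$700,000.00

PV = C/r = 22400/0.032 = 700,000.0000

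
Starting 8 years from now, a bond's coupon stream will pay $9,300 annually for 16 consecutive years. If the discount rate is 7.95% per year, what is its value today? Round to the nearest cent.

$48,341.97

Value one period before first payment (t=7): 9300 × [1 − (1+0.0795)^(−16)] / 0.0795 = 9300 × 8.879734 = 82,581.5257
PV₀ = 82,581.5257 / (1+0.0795)^7 = 82,581.5257 / 1.708278 = 48,341.9735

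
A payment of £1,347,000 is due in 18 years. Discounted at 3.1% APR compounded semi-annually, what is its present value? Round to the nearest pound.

With 2 periods per year: i = 0.0155, n = 36.
PV = 1,347,000 / (1 + 0.0155)^36 = 1,347,000 / 1.739712 = 774,266.0149

£774,266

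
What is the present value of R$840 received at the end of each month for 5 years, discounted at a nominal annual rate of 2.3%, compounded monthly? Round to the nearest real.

Periodic rate i = 0.023/12 = 0.00191667; n = 5 × 12 = 60 periods.
PV = 840 × [1 − (1+0.00191667)^(−60)] / 0.00191667 = 840 × 56.627343 = 47,566.9678

R$47,567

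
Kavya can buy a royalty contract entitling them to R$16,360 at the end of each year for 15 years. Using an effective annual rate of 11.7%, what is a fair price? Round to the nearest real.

R$113,234

Annuity factor a(15|0.117) = 6.921398; PV = 16360 × 6.921398 = 113,234.0692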